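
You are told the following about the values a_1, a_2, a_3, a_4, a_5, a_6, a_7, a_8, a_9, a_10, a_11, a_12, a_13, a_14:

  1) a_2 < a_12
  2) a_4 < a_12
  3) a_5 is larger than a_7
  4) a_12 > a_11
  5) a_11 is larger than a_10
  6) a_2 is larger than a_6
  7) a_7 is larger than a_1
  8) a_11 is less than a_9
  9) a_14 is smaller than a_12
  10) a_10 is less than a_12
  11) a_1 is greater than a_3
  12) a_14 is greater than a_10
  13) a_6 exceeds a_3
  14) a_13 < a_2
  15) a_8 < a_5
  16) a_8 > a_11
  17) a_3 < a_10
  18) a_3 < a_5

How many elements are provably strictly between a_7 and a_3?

Chaining upward from a_3 reaches: a_10, a_6, a_1, a_14, a_11, a_2, a_8, a_9, a_5, a_12.
Chaining downward from a_7 reaches: a_1.
Strictly between a_3 and a_7 are those in both lists: a_1 — 1 element.

1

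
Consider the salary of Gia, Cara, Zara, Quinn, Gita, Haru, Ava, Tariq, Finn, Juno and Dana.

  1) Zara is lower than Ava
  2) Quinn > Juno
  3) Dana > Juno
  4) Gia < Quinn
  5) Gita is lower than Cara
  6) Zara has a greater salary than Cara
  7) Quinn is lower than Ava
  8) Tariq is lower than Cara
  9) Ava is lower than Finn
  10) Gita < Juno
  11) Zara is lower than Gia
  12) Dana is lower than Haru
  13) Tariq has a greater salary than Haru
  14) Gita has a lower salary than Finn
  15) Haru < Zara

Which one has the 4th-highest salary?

Chaining the given pairs: Gita < Juno < Dana < Haru < Tariq < Cara < Zara < Gia < Quinn < Ava < Finn.
Counting 4 from the largest end gives Gia.

Gia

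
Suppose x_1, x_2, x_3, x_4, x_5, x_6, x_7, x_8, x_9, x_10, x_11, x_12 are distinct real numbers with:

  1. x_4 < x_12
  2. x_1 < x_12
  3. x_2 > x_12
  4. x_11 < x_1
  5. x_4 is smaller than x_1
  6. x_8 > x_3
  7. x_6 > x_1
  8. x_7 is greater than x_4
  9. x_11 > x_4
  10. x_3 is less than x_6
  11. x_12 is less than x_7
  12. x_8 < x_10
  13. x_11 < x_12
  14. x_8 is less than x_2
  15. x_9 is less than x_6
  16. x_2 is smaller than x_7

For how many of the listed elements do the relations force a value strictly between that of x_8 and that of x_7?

The relations place x_8 below x_7. An element lies strictly between them when it is forced above x_8 and also forced below x_7.
Above x_8: {x_2, x_10}. Below x_7: {x_4, x_11, x_3, x_1, x_12, x_2}.
Intersection: {x_2} — 1.

1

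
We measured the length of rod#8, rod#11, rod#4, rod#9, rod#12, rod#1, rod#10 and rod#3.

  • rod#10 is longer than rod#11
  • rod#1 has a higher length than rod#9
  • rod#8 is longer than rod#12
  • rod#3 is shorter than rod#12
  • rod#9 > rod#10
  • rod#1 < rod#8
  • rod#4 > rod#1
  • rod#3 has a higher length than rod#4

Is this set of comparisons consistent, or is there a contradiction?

consistent

Every relation is compatible with rod#11 < rod#10 < rod#9 < rod#1 < rod#4 < rod#3 < rod#12 < rod#8; the set is consistent.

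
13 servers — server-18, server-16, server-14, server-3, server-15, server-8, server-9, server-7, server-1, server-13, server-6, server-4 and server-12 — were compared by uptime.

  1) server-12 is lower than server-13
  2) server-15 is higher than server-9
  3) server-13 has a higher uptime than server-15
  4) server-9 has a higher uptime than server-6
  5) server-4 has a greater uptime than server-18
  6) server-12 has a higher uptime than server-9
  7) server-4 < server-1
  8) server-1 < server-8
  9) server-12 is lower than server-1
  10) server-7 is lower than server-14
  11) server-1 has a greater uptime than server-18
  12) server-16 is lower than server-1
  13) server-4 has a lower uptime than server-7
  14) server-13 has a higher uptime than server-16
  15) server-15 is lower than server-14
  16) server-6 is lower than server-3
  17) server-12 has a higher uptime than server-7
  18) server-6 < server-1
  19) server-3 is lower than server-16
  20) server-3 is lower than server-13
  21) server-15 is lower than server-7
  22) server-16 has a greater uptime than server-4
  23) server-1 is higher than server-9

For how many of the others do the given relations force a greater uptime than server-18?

8

From server-18 the given relations immediately reach server-4, server-1.
From those, server-16, server-7, server-8 — 5 in total.
From those, server-14, server-12, server-13 — 8 in total.
Nothing else is reachable above server-18; 8 in all.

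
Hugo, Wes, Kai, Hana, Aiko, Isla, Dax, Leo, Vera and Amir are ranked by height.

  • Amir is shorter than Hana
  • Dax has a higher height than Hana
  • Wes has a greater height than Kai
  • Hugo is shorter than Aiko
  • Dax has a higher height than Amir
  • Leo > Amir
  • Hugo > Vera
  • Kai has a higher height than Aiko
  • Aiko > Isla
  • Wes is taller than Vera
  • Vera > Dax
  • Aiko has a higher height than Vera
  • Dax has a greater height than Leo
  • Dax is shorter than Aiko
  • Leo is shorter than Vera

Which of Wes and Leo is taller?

Chaining the given relations: Leo < Dax < Vera < Hugo < Aiko < Kai < Wes.
So Leo < Wes; Wes is the taller of the two.

Wes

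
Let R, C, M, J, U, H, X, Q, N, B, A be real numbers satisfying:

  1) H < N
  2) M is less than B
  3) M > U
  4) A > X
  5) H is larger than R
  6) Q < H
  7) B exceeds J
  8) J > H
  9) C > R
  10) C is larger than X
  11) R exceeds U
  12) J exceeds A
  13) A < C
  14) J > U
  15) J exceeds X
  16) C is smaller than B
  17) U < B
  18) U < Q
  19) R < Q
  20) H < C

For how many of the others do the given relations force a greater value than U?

8

Directly above U: R, Q, M, J, B.
One step further: H, C (7 so far).
One step further: N (8 so far).
Nothing else is reachable above U; 8 in all.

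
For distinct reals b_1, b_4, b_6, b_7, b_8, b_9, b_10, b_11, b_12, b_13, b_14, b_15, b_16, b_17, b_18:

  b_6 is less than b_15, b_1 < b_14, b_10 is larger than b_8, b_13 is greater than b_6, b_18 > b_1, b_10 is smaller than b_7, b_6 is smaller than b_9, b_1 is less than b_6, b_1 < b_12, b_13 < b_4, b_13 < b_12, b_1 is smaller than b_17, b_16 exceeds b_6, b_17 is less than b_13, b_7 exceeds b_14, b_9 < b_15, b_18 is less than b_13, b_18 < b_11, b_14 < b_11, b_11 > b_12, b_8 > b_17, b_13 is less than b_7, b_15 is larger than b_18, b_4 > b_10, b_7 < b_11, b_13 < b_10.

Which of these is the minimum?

b_17 is not least since b_1 < b_17; b_6 is not least since b_1 < b_6; b_14 is not least since b_1 < b_14; b_18 is not least since b_1 < b_18; b_8 is not least since b_17 < b_8; b_13 is not least since b_18 < b_13; b_10 is not least since b_8 < b_10; b_9 is not least since b_6 < b_9; b_15 is not least since b_18 < b_15; b_12 is not least since b_1 < b_12; b_7 is not least since b_13 < b_7; b_4 is not least since b_13 < b_4; b_11 is not least since b_14 < b_11; b_16 is not least since b_6 < b_16.
Only b_1 has nothing below it, so b_1 is the minimum.

b_1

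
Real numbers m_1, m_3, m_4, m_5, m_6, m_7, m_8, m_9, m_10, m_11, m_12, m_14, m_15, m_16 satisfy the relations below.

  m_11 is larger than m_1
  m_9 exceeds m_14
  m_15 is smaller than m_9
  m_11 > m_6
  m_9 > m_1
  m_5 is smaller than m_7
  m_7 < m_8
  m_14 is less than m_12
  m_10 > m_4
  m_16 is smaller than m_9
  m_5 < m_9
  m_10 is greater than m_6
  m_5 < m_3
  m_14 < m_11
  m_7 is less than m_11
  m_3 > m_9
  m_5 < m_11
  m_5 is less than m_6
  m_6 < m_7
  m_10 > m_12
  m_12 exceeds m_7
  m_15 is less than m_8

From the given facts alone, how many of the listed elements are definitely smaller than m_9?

The elements the relations force below m_9 are m_5, m_15, m_14, m_16, m_1 — no chain reaches any other.
That is 5.

5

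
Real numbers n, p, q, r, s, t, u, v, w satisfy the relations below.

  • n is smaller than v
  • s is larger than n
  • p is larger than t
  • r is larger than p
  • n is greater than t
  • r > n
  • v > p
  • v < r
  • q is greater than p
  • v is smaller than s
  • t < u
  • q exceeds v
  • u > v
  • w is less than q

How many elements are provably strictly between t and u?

3

Chaining upward from t reaches: p, n, v, s, q, r.
Chaining downward from u reaches: p, n, v.
Strictly between t and u are those in both lists: p, n, v — 3 elements.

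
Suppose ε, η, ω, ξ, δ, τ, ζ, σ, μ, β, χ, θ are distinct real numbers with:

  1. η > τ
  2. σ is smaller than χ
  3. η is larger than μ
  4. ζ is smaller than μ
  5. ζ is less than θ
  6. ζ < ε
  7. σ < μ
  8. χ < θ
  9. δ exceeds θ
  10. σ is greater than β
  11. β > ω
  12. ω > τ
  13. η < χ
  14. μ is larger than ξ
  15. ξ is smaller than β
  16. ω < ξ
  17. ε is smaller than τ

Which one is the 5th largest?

μ

Piecing the relations together gives one ordering: ζ < ε < τ < ω < ξ < β < σ < μ < η < χ < θ < δ.
The 5th largest is μ.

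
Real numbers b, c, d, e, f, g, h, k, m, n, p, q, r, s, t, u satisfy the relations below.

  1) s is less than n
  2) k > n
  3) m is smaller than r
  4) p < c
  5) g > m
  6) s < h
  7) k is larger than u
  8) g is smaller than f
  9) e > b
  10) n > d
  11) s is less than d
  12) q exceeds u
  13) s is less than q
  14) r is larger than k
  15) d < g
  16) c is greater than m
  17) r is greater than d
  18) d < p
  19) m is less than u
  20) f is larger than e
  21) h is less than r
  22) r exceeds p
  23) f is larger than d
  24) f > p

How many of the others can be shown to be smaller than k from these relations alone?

5

From k the given relations immediately reach u, n.
From those, s, d, m — 5 in total.
Nothing else is reachable below k; 5 in all.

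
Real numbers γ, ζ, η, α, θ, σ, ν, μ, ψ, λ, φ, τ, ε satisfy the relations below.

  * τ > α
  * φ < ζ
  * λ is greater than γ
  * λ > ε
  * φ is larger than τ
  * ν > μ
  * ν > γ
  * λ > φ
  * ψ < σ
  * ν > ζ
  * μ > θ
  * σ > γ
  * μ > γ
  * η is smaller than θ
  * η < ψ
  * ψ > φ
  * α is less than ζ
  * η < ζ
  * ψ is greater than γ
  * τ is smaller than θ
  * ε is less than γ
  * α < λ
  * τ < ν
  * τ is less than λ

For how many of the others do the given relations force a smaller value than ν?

The elements the relations force below ν are α, ε, η, τ, γ, φ, θ, μ, ζ — no chain reaches any other.
That is 9.

9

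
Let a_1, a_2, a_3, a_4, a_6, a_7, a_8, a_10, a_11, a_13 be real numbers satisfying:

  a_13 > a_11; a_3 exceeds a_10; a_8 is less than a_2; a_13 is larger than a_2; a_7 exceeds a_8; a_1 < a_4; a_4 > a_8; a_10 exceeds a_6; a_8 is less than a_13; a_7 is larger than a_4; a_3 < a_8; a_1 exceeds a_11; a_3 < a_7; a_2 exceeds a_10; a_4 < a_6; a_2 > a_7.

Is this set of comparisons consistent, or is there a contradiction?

We have a_8 < a_4 stated directly, yet also a_4 < a_6 < a_10 < a_3 < a_8 by chaining the others — so a_4 < a_8. Contradiction.

inconsistent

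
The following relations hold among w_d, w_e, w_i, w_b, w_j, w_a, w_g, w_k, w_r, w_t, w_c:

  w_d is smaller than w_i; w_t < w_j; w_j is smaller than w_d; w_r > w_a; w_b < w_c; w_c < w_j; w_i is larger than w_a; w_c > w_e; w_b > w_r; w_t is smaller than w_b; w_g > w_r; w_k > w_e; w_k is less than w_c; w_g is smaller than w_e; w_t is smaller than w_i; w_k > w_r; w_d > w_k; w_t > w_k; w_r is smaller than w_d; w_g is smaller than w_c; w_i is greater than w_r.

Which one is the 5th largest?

w_b

The consecutive relations fix a unique order: w_a < w_r < w_g < w_e < w_k < w_t < w_b < w_c < w_j < w_d < w_i.
Counting 5 from the largest end gives w_b.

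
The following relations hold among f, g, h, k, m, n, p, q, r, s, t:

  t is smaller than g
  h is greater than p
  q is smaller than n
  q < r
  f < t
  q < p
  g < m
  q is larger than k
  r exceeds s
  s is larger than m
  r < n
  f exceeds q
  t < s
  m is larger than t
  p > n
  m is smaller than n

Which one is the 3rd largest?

The consecutive relations fix a unique order: k < q < f < t < g < m < s < r < n < p < h.
The 3rd largest is n.

n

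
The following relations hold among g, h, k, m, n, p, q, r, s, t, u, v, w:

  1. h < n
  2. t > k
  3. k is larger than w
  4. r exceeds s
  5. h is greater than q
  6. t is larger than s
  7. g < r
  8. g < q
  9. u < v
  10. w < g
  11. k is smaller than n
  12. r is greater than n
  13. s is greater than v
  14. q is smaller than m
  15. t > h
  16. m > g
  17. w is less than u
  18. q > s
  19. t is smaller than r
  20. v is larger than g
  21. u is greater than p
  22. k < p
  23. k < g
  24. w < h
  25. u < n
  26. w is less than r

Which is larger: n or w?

n

Link the given pairs in sequence: w < k; k < p; p < u; u < v; v < s; s < q; q < h; h < n.
Chaining these gives w < k < p < u < v < s < q < h < n.
So w < n; n is the larger of the two.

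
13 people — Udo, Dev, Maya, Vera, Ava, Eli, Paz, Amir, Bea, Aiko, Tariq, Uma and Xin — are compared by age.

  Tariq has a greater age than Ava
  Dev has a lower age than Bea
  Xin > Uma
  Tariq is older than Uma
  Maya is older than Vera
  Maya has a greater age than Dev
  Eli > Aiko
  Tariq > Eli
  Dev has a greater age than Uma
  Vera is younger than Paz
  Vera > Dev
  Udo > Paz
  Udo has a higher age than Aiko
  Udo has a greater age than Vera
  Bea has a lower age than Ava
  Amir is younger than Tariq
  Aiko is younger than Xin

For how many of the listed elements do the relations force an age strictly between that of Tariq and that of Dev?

Chaining upward from Dev reaches: Vera, Bea, Ava, Paz, Udo, Maya.
Chaining downward from Tariq reaches: Uma, Amir, Bea, Ava, Aiko, Eli.
Strictly between Dev and Tariq are those in both lists: Bea, Ava — 2 elements.

2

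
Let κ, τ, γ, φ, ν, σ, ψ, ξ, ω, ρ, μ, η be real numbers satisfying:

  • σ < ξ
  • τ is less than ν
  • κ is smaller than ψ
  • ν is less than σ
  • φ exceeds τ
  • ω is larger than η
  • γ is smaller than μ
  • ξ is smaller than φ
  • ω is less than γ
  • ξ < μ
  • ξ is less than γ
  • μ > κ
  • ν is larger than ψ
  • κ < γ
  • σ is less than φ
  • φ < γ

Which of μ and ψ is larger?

μ

ψ < ν < σ < ξ < φ < γ < μ, by transitivity through ν, σ, ξ, φ, γ.
So ψ < μ; μ is the larger of the two.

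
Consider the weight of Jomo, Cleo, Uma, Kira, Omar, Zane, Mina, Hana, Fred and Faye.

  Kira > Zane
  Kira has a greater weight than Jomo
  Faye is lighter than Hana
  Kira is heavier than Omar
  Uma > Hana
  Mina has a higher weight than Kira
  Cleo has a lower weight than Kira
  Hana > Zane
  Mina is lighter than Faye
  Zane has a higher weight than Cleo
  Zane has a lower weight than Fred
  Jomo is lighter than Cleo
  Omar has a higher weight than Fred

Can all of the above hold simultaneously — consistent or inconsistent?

Every relation is compatible with Jomo < Cleo < Zane < Fred < Omar < Kira < Mina < Faye < Hana < Uma; the set is consistent.

consistent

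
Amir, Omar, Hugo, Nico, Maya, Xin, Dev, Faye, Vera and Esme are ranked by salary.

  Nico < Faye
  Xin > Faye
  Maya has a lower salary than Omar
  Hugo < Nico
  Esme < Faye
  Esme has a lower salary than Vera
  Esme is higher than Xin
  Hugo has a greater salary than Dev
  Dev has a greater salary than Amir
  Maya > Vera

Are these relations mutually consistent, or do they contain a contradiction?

inconsistent

We have Esme < Faye stated directly, yet also Faye < Xin < Esme by chaining the others — so Faye < Esme. Contradiction.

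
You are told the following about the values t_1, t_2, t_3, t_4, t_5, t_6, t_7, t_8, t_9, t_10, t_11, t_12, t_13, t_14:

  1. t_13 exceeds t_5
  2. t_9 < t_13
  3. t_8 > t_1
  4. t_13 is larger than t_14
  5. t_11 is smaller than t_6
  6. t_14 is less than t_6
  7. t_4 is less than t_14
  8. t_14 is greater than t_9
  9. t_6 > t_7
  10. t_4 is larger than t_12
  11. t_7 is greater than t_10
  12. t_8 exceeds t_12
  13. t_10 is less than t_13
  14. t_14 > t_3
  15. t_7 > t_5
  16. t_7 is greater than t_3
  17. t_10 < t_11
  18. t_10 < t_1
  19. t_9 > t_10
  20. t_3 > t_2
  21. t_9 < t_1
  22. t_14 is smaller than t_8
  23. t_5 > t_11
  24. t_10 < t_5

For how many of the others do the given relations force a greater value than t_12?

5

From t_12 the given relations immediately reach t_4, t_8.
From those, t_14 — 3 in total.
From those, t_13, t_6 — 5 in total.
No other element is forced above t_12 by the given relations, so the count is 5.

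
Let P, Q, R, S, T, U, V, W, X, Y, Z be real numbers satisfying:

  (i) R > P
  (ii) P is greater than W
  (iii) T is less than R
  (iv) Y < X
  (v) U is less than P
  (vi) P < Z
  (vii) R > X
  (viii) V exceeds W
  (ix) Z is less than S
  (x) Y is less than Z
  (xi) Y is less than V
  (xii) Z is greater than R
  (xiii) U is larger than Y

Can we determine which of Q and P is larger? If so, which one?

undetermined

Following every chain through Q: nothing is chained to Q.
P is not reached, and no chain runs the other way from P to Q.
So the given relations leave the order of Q and P undetermined.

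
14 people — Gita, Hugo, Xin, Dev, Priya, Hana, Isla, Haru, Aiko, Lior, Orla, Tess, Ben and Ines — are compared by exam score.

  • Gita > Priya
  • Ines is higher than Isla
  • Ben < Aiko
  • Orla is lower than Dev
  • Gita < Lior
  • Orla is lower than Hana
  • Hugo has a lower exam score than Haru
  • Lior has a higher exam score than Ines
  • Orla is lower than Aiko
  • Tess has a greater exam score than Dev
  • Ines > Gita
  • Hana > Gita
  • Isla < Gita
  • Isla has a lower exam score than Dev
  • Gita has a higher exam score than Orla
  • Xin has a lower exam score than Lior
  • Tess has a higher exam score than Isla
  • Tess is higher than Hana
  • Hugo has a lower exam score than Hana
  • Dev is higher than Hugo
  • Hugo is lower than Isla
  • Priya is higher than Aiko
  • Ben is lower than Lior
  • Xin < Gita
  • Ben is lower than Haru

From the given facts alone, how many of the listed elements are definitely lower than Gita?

The elements the relations force below Gita are Hugo, Orla, Ben, Aiko, Priya, Xin, Isla — no chain reaches any other.
That is 7.

7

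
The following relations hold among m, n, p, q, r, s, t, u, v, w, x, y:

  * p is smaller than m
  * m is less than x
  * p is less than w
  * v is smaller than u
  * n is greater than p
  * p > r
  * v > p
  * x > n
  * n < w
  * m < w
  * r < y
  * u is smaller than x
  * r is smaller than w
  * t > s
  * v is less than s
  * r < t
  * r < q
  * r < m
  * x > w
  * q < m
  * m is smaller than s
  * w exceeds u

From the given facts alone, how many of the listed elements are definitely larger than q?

5

From q the given relations immediately reach m.
From those, s, w, x — 4 in total.
From those, t — 5 in total.
Nothing else is reachable above q; 5 in all.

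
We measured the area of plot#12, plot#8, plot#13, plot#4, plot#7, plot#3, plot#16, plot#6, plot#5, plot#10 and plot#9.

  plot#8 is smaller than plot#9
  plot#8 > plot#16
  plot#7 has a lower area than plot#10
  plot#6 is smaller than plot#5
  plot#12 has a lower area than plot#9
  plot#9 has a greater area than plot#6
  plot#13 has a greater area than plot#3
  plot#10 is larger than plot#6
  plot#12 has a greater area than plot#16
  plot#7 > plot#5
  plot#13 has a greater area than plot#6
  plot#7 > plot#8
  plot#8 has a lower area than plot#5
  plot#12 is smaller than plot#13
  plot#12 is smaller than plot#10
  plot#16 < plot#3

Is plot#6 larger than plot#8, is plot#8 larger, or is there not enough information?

Following every chain through plot#8: above plot#8 we get plot#5, plot#9, plot#7, plot#10; below plot#8 we get plot#16.
plot#6 is not reached, and no chain runs the other way from plot#6 to plot#8.
So the given relations leave the order of plot#8 and plot#6 undetermined.

undetermined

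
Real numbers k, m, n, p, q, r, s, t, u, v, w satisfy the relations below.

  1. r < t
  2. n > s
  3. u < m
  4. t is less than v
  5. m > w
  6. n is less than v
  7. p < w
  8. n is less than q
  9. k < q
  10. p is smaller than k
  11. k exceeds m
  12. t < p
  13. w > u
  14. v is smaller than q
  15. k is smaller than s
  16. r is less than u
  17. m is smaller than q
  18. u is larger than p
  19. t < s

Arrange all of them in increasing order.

Nothing is placed below r, so it is least; from there r < t; t < p; p < u; u < w; w < m; m < k; k < s; s < n; n < v; v < q, each given directly.

r < t < p < u < w < m < k < s < n < v < q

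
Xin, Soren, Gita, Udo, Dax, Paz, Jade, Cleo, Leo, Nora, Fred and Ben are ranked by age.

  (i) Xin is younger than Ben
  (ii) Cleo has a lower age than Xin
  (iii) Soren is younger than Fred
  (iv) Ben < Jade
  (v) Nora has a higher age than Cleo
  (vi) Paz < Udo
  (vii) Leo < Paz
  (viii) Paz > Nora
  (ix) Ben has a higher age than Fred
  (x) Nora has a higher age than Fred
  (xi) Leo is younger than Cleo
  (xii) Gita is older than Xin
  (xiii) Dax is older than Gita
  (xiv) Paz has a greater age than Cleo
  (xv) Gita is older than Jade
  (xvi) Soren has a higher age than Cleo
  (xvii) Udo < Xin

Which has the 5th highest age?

The consecutive relations fix a unique order: Leo < Cleo < Soren < Fred < Nora < Paz < Udo < Xin < Ben < Jade < Gita < Dax.
Counting 5 from the largest end gives Xin.

Xin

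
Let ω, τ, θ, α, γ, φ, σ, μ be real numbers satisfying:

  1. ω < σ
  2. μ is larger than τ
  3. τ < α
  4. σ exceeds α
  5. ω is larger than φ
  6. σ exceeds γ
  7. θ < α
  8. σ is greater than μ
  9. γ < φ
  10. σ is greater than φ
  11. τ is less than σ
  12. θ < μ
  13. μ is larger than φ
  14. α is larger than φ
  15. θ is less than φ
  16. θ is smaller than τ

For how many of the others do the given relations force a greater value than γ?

5

The elements the relations force above γ are φ, μ, ω, α, σ — no chain reaches any other.
That is 5.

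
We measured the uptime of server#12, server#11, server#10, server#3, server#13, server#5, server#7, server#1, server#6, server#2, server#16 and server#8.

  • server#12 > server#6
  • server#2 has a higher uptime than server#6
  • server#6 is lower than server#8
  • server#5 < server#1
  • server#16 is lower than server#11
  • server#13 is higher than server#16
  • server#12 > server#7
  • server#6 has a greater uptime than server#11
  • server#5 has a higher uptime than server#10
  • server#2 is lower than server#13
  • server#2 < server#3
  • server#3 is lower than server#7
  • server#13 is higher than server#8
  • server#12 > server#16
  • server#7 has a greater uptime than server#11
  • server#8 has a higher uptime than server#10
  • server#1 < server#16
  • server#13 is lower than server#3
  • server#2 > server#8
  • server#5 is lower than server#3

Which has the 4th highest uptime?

The consecutive relations fix a unique order: server#10 < server#5 < server#1 < server#16 < server#11 < server#6 < server#8 < server#2 < server#13 < server#3 < server#7 < server#12.
The 4th largest is server#13.

server#13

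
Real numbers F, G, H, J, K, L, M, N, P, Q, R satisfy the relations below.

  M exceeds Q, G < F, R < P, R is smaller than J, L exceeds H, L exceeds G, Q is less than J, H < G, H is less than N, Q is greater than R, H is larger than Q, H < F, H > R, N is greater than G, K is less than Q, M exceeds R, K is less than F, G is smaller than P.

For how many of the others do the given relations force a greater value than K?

The elements the relations force above K are Q, J, M, H, G, F, L, N, P — no chain reaches any other.
That is 9.

9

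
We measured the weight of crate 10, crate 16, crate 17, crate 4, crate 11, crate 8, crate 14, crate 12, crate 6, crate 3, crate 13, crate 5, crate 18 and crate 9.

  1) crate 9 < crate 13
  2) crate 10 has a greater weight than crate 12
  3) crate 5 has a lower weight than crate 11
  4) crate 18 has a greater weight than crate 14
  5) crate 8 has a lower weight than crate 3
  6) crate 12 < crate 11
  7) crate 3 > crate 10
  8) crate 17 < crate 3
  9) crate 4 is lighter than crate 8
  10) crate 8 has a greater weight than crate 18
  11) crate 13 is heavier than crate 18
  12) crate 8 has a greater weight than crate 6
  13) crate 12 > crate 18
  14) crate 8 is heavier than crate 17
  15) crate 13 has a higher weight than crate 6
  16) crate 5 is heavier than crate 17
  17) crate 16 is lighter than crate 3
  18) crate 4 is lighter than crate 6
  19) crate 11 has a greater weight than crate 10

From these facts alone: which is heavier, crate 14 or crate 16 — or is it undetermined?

Following every chain through crate 16: above crate 16 we get crate 3.
crate 14 is not reached, and no chain runs the other way from crate 14 to crate 16.
So the given relations leave the order of crate 16 and crate 14 undetermined.

undetermined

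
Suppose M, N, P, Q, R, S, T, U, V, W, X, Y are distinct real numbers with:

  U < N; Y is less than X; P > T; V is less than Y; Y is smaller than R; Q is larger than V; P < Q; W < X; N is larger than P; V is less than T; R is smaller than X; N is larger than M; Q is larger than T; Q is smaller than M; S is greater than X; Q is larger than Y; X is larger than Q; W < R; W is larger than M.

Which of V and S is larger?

S

Chaining the given relations: V < T < P < Q < M < W < R < X < S.
So V < S; S is the larger of the two.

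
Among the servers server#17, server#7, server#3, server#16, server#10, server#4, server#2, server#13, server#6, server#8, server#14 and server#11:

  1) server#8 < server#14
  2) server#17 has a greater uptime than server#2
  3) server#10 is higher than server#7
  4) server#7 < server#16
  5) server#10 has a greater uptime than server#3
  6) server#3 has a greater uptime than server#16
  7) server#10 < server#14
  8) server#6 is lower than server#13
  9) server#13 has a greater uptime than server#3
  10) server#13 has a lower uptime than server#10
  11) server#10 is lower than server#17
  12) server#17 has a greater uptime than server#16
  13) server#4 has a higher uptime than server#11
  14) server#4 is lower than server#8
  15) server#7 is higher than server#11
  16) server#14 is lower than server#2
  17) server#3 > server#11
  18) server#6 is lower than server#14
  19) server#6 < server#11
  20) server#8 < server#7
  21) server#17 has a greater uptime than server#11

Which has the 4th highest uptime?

Piecing the relations together gives one ordering: server#6 < server#11 < server#4 < server#8 < server#7 < server#16 < server#3 < server#13 < server#10 < server#14 < server#2 < server#17.
The 4th largest is server#10.

server#10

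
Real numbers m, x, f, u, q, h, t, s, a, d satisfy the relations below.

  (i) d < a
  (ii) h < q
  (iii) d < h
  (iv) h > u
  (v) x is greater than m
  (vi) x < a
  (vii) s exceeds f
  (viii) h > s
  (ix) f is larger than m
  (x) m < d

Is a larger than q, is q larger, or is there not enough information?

undetermined

Following every chain through a: below a we get m, d, x.
q is not reached, and no chain runs the other way from q to a.
So the given relations leave the order of a and q undetermined.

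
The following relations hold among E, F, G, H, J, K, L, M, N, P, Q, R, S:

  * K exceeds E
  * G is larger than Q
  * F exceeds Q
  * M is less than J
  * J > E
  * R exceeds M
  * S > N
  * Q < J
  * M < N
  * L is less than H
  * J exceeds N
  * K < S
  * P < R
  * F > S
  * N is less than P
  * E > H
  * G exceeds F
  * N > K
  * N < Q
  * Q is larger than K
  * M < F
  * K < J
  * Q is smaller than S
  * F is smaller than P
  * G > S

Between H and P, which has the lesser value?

H < E and E < K give H < K.
Then K < N extends the chain to N.
With N < Q: H < E < K < N < Q.
Then Q < F extends the chain to F.
Then F < P extends the chain to P.
So H < P; H is the smaller of the two.

H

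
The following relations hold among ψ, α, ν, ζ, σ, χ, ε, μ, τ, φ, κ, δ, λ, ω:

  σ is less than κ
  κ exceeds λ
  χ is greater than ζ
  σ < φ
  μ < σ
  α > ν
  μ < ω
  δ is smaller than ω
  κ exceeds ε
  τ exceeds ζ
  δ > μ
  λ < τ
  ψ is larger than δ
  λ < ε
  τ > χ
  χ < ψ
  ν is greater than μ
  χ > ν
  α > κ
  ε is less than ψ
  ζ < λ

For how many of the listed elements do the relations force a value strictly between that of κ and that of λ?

Chaining upward from λ reaches: ε, τ, ψ, α.
Chaining downward from κ reaches: μ, ζ, ε, σ.
Strictly between λ and κ are those in both lists: ε — 1 element.

1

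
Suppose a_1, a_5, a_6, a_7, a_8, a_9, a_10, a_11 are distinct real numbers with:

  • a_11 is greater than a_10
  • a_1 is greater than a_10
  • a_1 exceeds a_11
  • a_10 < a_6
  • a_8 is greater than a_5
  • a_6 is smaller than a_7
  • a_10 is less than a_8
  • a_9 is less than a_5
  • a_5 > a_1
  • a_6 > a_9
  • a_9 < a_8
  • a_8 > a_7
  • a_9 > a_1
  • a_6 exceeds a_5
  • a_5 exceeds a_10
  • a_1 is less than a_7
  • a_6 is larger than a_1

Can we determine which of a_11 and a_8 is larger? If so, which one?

a_8

a_11 < a_1 < a_5 < a_6 < a_7 < a_8, by transitivity through a_1, a_5, a_6, a_7.
So a_8 is larger.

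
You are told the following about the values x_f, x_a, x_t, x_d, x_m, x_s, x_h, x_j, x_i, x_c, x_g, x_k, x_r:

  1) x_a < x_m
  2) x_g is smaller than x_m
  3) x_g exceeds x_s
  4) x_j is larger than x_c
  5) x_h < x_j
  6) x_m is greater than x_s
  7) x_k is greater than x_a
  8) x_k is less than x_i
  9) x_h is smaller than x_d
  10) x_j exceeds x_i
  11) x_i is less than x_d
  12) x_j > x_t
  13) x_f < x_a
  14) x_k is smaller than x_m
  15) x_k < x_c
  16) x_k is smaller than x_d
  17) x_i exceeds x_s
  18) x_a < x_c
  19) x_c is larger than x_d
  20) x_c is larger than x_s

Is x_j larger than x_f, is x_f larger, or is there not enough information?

x_j

Link the given pairs in sequence: x_f < x_a; x_a < x_k; x_k < x_i; x_i < x_d; x_d < x_c; x_c < x_j.
Chaining these gives x_f < x_a < x_k < x_i < x_d < x_c < x_j.
So x_j is larger.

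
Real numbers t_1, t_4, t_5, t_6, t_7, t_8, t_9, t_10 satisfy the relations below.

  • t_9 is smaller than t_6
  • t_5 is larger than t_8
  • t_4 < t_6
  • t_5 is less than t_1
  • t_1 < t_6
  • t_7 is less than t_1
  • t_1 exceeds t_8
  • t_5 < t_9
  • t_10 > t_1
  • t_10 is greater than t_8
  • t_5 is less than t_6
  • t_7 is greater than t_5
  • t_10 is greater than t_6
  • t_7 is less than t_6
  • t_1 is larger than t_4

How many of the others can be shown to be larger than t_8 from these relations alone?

From t_8 the given relations immediately reach t_5, t_1, t_10.
From those, t_9, t_7, t_6 — 6 in total.
Nothing else is reachable above t_8; 6 in all.

6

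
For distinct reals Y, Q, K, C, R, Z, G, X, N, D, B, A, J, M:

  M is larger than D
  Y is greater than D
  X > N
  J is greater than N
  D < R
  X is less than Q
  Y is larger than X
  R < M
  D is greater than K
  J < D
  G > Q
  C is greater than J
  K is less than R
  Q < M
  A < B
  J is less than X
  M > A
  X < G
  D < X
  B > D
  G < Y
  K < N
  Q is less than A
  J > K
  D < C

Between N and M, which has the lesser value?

N

The relevant relations are N < J; J < D; D < X; X < Q; Q < A; A < M.
Together: N < J < D < X < Q < A < M.
So N < M; N is the smaller of the two.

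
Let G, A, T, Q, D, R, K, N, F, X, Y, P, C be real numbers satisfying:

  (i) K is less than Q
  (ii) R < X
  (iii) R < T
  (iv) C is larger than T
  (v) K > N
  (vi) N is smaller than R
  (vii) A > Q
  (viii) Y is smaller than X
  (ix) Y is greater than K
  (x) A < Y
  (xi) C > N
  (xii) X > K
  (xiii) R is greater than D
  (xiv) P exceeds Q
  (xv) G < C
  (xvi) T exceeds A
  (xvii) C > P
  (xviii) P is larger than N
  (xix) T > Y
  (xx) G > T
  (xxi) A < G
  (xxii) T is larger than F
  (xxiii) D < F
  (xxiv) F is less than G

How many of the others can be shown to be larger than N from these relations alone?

Directly above N: K, R, P, C.
One step further: Q, Y, T, X (8 so far).
One step further: A, G (10 so far).
No other element is forced above N by the given relations, so the count is 10.

10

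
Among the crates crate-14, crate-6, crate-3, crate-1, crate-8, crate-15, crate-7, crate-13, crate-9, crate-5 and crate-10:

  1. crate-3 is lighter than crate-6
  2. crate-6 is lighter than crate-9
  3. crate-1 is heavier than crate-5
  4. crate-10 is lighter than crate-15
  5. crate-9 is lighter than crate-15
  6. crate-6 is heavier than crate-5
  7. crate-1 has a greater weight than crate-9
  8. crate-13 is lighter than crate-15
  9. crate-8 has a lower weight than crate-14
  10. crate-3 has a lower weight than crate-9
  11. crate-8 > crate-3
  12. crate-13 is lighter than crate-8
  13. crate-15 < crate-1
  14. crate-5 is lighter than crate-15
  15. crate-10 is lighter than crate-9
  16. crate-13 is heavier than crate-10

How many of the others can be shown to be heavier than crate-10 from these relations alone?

6

From crate-10 the given relations immediately reach crate-13, crate-9, crate-15.
From those, crate-8, crate-1 — 5 in total.
From those, crate-14 — 6 in total.
No other element is forced above crate-10 by the given relations, so the count is 6.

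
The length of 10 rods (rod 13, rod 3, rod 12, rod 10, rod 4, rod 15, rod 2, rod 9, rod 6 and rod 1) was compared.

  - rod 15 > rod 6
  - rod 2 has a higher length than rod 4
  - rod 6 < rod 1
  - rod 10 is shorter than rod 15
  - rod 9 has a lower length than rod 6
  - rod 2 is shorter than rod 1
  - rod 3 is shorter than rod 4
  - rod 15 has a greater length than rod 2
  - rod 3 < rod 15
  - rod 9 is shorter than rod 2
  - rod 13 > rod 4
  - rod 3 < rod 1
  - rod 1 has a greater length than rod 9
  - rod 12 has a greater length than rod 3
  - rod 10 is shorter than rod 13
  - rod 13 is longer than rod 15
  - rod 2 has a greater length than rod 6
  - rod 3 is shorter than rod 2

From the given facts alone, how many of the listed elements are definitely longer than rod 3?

6

From rod 3 the given relations immediately reach rod 4, rod 2, rod 15, rod 12, rod 1.
From those, rod 13 — 6 in total.
Nothing else is reachable above rod 3; 6 in all.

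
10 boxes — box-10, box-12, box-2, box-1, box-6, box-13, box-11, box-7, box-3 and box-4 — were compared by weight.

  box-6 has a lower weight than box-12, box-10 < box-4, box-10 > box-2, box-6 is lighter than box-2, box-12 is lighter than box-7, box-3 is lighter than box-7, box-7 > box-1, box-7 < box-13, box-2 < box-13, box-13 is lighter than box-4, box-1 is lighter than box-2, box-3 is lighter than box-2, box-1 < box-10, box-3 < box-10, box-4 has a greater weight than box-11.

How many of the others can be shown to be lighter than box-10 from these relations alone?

The elements the relations force below box-10 are box-1, box-3, box-6, box-2 — no chain reaches any other.
That is 4.

4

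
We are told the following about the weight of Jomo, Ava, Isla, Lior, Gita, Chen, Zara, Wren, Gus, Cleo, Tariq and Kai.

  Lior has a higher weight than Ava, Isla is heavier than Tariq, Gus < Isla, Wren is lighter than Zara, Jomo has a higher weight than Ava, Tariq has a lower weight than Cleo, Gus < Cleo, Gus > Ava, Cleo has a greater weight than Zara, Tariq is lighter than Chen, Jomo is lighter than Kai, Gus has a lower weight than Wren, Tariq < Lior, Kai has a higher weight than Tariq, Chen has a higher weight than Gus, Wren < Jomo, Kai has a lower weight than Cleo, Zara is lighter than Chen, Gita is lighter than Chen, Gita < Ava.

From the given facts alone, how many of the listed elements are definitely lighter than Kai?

Directly below Kai: Tariq, Jomo.
One step further: Ava, Wren (4 so far).
One step further: Gita, Gus (6 so far).
Nothing else is reachable below Kai; 6 in all.

6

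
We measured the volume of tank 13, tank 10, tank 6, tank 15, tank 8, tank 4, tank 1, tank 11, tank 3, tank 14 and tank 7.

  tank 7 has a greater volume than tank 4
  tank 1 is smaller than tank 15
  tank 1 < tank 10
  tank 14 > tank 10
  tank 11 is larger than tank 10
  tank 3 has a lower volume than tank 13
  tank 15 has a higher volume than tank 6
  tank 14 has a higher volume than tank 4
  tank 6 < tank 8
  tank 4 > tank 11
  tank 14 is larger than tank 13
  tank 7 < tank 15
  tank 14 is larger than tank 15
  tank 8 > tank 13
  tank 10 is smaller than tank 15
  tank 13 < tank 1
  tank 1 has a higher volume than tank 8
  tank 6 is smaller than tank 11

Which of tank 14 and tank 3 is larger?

tank 14

Chaining the given relations: tank 3 < tank 13 < tank 1 < tank 10 < tank 11 < tank 4 < tank 7 < tank 15 < tank 14.
So tank 3 < tank 14; tank 14 is the larger of the two.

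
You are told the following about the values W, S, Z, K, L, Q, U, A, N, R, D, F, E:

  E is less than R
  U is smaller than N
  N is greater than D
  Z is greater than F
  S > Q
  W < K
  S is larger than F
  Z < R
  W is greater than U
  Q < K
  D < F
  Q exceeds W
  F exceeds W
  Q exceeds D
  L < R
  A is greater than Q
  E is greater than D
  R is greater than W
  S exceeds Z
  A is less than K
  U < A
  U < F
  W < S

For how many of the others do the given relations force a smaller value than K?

The elements the relations force below K are U, D, W, Q, A — no chain reaches any other.
That is 5.

5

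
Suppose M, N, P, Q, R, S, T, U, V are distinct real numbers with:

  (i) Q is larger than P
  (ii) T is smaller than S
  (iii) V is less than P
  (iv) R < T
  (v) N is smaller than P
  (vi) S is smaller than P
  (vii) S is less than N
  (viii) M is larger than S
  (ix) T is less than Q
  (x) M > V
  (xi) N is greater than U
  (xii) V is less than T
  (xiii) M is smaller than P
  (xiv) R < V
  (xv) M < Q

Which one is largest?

Q

R is not greatest since R < T; U is not greatest since U < N; V is not greatest since V < P; T is not greatest since T < Q; S is not greatest since S < M; N is not greatest since N < P; M is not greatest since M < Q; P is not greatest since P < Q.
Only Q has nothing above it, so Q is the largest.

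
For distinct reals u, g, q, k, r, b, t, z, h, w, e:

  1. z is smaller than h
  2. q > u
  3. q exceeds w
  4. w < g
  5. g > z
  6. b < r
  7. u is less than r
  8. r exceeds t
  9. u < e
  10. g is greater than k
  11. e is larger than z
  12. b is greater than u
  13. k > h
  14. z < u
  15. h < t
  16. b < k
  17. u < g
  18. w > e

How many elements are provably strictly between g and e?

1

Chaining upward from e reaches: w, q.
Chaining downward from g reaches: z, u, h, b, w, k.
Strictly between e and g are those in both lists: w — 1 element.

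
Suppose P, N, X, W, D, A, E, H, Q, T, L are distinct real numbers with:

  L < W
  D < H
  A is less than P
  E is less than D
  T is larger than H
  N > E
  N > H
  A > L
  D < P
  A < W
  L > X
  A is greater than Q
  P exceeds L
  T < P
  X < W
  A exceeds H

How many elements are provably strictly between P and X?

The relations place X below P. An element lies strictly between them when it is forced above X and also forced below P.
Above X: {L, A, W}. Below P: {Q, E, D, L, H, A, T}.
Intersection: {L, A} — 2.

2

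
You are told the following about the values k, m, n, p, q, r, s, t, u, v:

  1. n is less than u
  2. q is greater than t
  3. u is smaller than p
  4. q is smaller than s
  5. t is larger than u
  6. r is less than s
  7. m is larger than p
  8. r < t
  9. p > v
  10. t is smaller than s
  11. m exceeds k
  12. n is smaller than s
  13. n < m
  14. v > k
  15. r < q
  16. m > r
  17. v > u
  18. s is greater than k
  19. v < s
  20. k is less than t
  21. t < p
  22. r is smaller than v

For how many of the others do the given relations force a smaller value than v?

4

Directly below v: k, u, r.
One step further: n (4 so far).
Nothing else is reachable below v; 4 in all.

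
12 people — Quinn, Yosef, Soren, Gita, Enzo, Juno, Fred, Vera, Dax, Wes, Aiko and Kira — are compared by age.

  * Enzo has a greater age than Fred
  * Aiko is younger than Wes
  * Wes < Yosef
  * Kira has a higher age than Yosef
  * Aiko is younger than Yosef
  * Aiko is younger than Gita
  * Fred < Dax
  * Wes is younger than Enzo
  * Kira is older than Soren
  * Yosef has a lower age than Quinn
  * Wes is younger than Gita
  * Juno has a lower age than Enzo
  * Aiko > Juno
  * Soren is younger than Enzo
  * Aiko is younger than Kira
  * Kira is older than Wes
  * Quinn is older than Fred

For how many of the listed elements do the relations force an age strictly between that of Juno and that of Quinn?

Chaining upward from Juno reaches: Aiko, Wes, Gita, Yosef, Enzo, Kira.
Chaining downward from Quinn reaches: Aiko, Wes, Fred, Yosef.
Strictly between Juno and Quinn are those in both lists: Aiko, Wes, Yosef — 3 elements.

3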